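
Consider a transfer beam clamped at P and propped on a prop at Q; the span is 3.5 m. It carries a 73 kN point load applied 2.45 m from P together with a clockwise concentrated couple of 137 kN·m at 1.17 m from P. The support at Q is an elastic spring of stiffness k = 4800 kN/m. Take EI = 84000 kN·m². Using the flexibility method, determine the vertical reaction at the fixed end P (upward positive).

R_P = 39.81 kN

Release the roller at Q. Primary structure: cantilever fixed at P.
Free-end deflection of the primary structure under the applied loading (downward +):
  point load 73 at a = 2.45: Pa²(3L − a)/(6EI) = 587.9/EI
  clockwise couple 137 at a = 1.17: M₀a(2L − a)/(2EI) = 467.2/EI
  δ_0 = 1055/EI
Flexibility coefficient — unit upward force at Q: δ_{QQ} = L³/(3EI) = 14.29/EI.
With EI = 84000 kN·m²: δ_0 = 0.012561 m and δ_{QQ} = 0.00017 m/kN.
Compatibility — the spring shortens by R_Q/k under the reaction it provides: δ_0 − R_Q·δ_{QQ} = R_Q/k. With 1/k = 0.000208 m/kN, R_Q = δ_0 / (δ_{QQ} + 1/k) = 0.012561 / (0.00017 + 0.000208) = 33.19 kN.
Vertical equilibrium: R_P = ΣP − R_Q = 73 − 33.19 = 39.81 kN.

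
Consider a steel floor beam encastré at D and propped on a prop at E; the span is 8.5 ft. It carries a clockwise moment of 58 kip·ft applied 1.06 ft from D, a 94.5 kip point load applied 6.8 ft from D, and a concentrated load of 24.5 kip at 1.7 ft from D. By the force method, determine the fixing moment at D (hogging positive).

Release the roller at E. Primary structure: cantilever fixed at D.
Downward deflection at the released point E due to the loads:
  clockwise couple 58 at a = 1.06: M₀a(2L − a)/(2EI) = 490/EI
  point load 94.5 at a = 6.8: Pa²(3L − a)/(6EI) = 13619/EI
  point load 24.5 at a = 1.7: Pa²(3L − a)/(6EI) = 280.9/EI
  δ_0 = 14390/EI
Flexibility coefficient — unit upward force at E: δ_{EE} = L³/(3EI) = 204.7/EI.
The prop prevents deflection at E: R_E = δ_0/δ_{EE} = 14390/204.7 = 70.29 kip.
Moment equilibrium about D: M_D = Σ(load moments about D) − R_E·L = 742.2 − 70.29×8.5 = 144.8 kip·ft.

M_D = 144.8 kip·ft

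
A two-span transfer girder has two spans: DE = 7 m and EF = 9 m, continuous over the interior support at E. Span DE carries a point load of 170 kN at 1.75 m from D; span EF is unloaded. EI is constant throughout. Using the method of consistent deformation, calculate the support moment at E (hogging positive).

M_E = 61.01 kN·m

Insert a hinge at E; M_E is the redundant, and each span becomes simply supported.
Discontinuity in slope at E on the released structure — sum the simple-span end rotations:
  span DE: point load 170 at a = 1.75: Pab(L + a)/(6LEI) = 325.4/EI
  relative rotation θ_0 = (325.4 + 0)/EI = 325.4/EI
A unit hogging moment at E produces rotation L₁/(3EI) + L₂/(3EI) = 5.333/EI.
Compatibility: M_E·(L₁+L₂)/(3EI) = θ_0, giving M_E = 61.01 kN·m (hogging).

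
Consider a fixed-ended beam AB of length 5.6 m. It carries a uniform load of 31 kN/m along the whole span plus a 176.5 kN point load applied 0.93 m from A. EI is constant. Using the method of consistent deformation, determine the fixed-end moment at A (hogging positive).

M_A = 195.2 kN·m

Release both end moments; the primary structure is a simply-supported span AB with redundants M_A and M_B.
On the primary (simply-supported) span, the end slopes from the loading are:
  at A: UDL 31: wL³/(24EI) = 226.8/EI
  at B: UDL 31: wL³/(24EI) = 226.8/EI
  at A: point load 176.5 at a = 0.93: Pab(L + b)/(6LEI) = 234.3/EI
  at B: point load 176.5 at a = 0.93: Pab(L + a)/(6LEI) = 149/EI
  θ_A0 = 461.1/EI,  θ_B0 = 375.8/EI
Flexibility coefficients: a unit moment at one end gives L/(3EI) there and L/(6EI) at the far end, so f₁₁ = f₂₂ = 1.867/EI and f₁₂ = f₂₁ = 0.9333/EI.
Compatibility — zero rotation at each built-in end:
  1.867 M_A + 0.9333 M_B = 461.1
  0.9333 M_A + 1.867 M_B = 375.8
Solving the pair gives M_A = 195.2 kN·m and M_B = 103.7 kN·m (hogging).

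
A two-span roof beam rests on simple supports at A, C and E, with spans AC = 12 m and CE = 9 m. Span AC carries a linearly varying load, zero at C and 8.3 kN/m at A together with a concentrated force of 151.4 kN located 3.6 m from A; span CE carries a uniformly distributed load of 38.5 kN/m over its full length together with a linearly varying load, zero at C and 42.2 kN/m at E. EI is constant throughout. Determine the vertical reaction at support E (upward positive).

R_E = 251.6 kN

Take M_C as the redundant. Released structure: two simple spans AC and CE with a hinge at C.
Discontinuity in slope at C on the released structure — sum the simple-span end rotations:
  span AC: triangular load, peak 8.3: 7w₀L³/(360EI) = 278.9/EI
  span AC: point load 151.4 at a = 3.6: Pab(L + a)/(6LEI) = 992/EI
  span CE: UDL 38.5: wL³/(24EI) = 1169/EI
  span CE: triangular load, peak 42.2: 7w₀L³/(360EI) = 598.2/EI
  relative rotation θ_0 = (1271 + 1768)/EI = 3038/EI
A unit hogging moment at C produces rotation L₁/(3EI) + L₂/(3EI) = 7/EI.
Compatibility: M_C·(L₁+L₂)/(3EI) = θ_0, giving M_C = 434.1 kN·m (hogging).
Span CE, ΣM about E: R_C^{CE}·9 = 2129 + 434.1, so R_C^{CE} = 284.8 kN and R_E = 536.4 − 284.8 = 251.6 kN.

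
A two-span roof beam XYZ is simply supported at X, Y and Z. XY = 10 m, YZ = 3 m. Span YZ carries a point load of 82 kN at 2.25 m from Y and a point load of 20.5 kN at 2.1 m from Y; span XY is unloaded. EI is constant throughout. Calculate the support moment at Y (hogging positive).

M_Y = 8.59 kN·m

Release continuity at Y by inserting a hinge; the redundant is the internal moment M_Y. The primary structure is two simply-supported spans XY and YZ.
Rotations at Y on the released spans (each span's end-slope, ×1/EI):
  span YZ: point load 82 at a = 2.25: Pab(L + b)/(6LEI) = 28.83/EI
  span YZ: point load 20.5 at a = 2.1: Pab(L + b)/(6LEI) = 8.395/EI
  relative rotation θ_0 = (0 + 37.22)/EI = 37.22/EI
A unit hogging moment at Y produces rotation L₁/(3EI) + L₂/(3EI) = 4.333/EI.
Slope continuity at Y: θ_0 = M_Y·4.333/EI, so M_Y = 37.22/4.333 = 8.59 kN·m (hogging).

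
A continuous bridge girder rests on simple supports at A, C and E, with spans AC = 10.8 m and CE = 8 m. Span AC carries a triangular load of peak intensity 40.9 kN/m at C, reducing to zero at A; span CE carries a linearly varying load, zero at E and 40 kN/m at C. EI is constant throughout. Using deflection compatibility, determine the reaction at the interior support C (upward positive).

Insert a hinge at C; M_C is the redundant, and each span becomes simply supported.
End slopes at the hinge C, treating each span as simply supported:
  span AC: triangular load, peak 40.9: w₀L³/(45EI) = 1145/EI
  span CE: triangular load, peak 40: w₀L³/(45EI) = 455.1/EI
  relative rotation θ_0 = (1145 + 455.1)/EI = 1600/EI
A unit hogging moment at C produces rotation L₁/(3EI) + L₂/(3EI) = 6.267/EI.
Compatibility: M_C·(L₁+L₂)/(3EI) = θ_0, giving M_C = 255.3 kN·m (hogging).
Span AC, ΣM about A with M_C applied at C: R_C^{AC}·10.8 = 1590 + 255.3, so R_C^{AC} = 170.9 kN and R_A = 220.9 − 170.9 = 49.98 kN.
Span CE, ΣM about E: R_C^{CE}·8 = 853.3 + 255.3, so R_C^{CE} = 138.6 kN and R_E = 160 − 138.6 = 21.42 kN.
R_C = 170.9 + 138.6 = 309.5 kN.

R_C = 309.5 kN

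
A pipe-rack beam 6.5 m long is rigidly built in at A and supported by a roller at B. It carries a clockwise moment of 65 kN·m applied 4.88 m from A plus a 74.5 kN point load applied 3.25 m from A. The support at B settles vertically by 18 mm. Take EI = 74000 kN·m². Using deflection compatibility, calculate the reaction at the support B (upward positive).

Remove the prop at B; the released (primary) structure is a cantilever built in at A.
Primary-structure tip deflection at B by superposition:
  clockwise couple 65 at a = 4.88: M₀a(2L − a)/(2EI) = 1288/EI
  point load 74.5 at a = 3.25: Pa²(3L − a)/(6EI) = 2131/EI
  δ_0 = 3419/EI
Flexibility coefficient — unit upward force at B: δ_{BB} = L³/(3EI) = 91.54/EI.
With EI = 74000 kN·m²: δ_0 = 0.046203 m and δ_{BB} = 0.001237 m/kN.
Compatibility — the beam at B must follow the support down by 0.018 m: δ_0 − R_B·δ_{BB} = 0.018, so R_B = (0.046203 − 0.018)/0.001237 = 22.8 kN.

R_B = 22.8 kN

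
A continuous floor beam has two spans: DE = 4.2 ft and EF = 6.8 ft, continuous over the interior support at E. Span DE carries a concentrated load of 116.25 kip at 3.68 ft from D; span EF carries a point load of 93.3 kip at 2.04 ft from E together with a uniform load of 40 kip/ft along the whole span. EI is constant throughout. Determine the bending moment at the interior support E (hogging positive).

Take M_E as the redundant. Released structure: two simple spans DE and EF with a hinge at E.
End slopes at the hinge E, treating each span as simply supported:
  span DE: point load 116.25 at a = 3.68: Pab(L + a)/(6LEI) = 69.56/EI
  span EF: point load 93.3 at a = 2.04: Pab(L + b)/(6LEI) = 256.7/EI
  span EF: UDL 40: wL³/(24EI) = 524.1/EI
  relative rotation θ_0 = (69.56 + 780.7)/EI = 850.3/EI
A unit hogging moment at E produces rotation L₁/(3EI) + L₂/(3EI) = 3.667/EI.
Slope continuity at E: θ_0 = M_E·3.667/EI, so M_E = 850.3/3.667 = 231.9 kip·ft (hogging).

M_E = 231.9 kip·ft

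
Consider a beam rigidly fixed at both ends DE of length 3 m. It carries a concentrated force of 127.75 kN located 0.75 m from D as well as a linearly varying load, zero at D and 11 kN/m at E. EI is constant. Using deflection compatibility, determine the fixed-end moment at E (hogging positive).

Take the two fixed-end moments M_D, M_E as redundants; the released structure is the simple span DE.
Simple-span end rotations at D and E under the given loads:
  at D: point load 127.75 at a = 0.75: Pab(L + b)/(6LEI) = 62.88/EI
  at E: point load 127.75 at a = 0.75: Pab(L + a)/(6LEI) = 44.91/EI
  at D: triangular load, peak 11: 7w₀L³/(360EI) = 5.775/EI
  at E: triangular load, peak 11: w₀L³/(45EI) = 6.6/EI
  θ_D0 = 68.65/EI,  θ_E0 = 51.51/EI
Flexibility coefficients: a unit moment at one end gives L/(3EI) there and L/(6EI) at the far end, so f₁₁ = f₂₂ = 1/EI and f₁₂ = f₂₁ = 0.5/EI.
Compatibility — zero rotation at each built-in end:
  1 M_D + 0.5 M_E = 68.65
  0.5 M_D + 1 M_E = 51.51
Solving the pair gives M_D = 57.19 kN·m and M_E = 22.91 kN·m (hogging).

M_E = 22.91 kN·m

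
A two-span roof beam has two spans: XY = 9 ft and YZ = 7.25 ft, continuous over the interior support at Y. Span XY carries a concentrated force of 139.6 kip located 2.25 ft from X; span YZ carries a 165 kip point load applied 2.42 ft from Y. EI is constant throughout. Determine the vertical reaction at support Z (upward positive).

Release continuity at Y by inserting a hinge; the redundant is the internal moment M_Y. The primary structure is two simply-supported spans XY and YZ.
Discontinuity in slope at Y on the released structure — sum the simple-span end rotations:
  span XY: point load 139.6 at a = 2.25: Pab(L + a)/(6LEI) = 441.7/EI
  span YZ: point load 165 at a = 2.42: Pab(L + b)/(6LEI) = 535.6/EI
  relative rotation θ_0 = (441.7 + 535.6)/EI = 977.3/EI
A unit hogging moment at Y produces rotation L₁/(3EI) + L₂/(3EI) = 5.417/EI.
Slope continuity at Y: θ_0 = M_Y·5.417/EI, so M_Y = 977.3/5.417 = 180.4 kip·ft (hogging).
Span YZ, ΣM about Z: R_Y^{YZ}·7.25 = 797 + 180.4, so R_Y^{YZ} = 134.8 kip and R_Z = 165 − 134.8 = 30.19 kip.

R_Z = 30.19 kip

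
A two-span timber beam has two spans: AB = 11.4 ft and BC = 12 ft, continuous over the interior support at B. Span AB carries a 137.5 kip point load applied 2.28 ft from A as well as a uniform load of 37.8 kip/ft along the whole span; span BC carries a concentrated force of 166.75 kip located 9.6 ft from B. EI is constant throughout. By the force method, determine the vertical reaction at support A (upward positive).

R_A = 284.1 kip

Release continuity at B by inserting a hinge; the redundant is the internal moment M_B. The primary structure is two simply-supported spans AB and BC.
End slopes at the hinge B, treating each span as simply supported:
  span AB: point load 137.5 at a = 2.28: Pab(L + a)/(6LEI) = 571.8/EI
  span AB: UDL 37.8: wL³/(24EI) = 2333/EI
  span BC: point load 166.75 at a = 9.6: Pab(L + b)/(6LEI) = 768.4/EI
  relative rotation θ_0 = (2905 + 768.4)/EI = 3674/EI
A unit hogging moment at B produces rotation L₁/(3EI) + L₂/(3EI) = 7.8/EI.
Slope continuity at B: θ_0 = M_B·7.8/EI, so M_B = 3674/7.8 = 471 kip·ft (hogging).
Span AB, ΣM about A with M_B applied at B: R_B^{AB}·11.4 = 2770 + 471, so R_B^{AB} = 284.3 kip and R_A = 568.4 − 284.3 = 284.1 kip.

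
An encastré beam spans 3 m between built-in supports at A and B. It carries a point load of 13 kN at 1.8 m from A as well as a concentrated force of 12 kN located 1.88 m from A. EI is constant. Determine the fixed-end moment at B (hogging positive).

M_B = 10.89 kN·m

Release both end moments; the primary structure is a simply-supported span AB with redundants M_A and M_B.
On the primary (simply-supported) span, the end slopes from the loading are:
  at A: point load 13 at a = 1.8: Pab(L + b)/(6LEI) = 6.552/EI
  at B: point load 13 at a = 1.8: Pab(L + a)/(6LEI) = 7.488/EI
  at A: point load 12 at a = 1.88: Pab(L + b)/(6LEI) = 5.783/EI
  at B: point load 12 at a = 1.88: Pab(L + a)/(6LEI) = 6.85/EI
  θ_A0 = 12.34/EI,  θ_B0 = 14.34/EI
Flexibility coefficients: a unit moment at one end gives L/(3EI) there and L/(6EI) at the far end, so f₁₁ = f₂₂ = 1/EI and f₁₂ = f₂₁ = 0.5/EI.
Compatibility — zero rotation at each built-in end:
  1 M_A + 0.5 M_B = 12.34
  0.5 M_A + 1 M_B = 14.34
Solving the pair gives M_A = 6.888 kN·m and M_B = 10.89 kN·m (hogging).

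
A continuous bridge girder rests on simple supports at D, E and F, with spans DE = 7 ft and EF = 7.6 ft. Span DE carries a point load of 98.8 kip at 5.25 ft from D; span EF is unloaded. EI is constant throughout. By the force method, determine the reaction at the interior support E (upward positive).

R_E = 89.03 kip

Insert a hinge at E; M_E is the redundant, and each span becomes simply supported.
Discontinuity in slope at E on the released structure — sum the simple-span end rotations:
  span DE: point load 98.8 at a = 5.25: Pab(L + a)/(6LEI) = 264.8/EI
  relative rotation θ_0 = (264.8 + 0)/EI = 264.8/EI
A unit hogging moment at E produces rotation L₁/(3EI) + L₂/(3EI) = 4.867/EI.
Slope continuity at E: θ_0 = M_E·4.867/EI, so M_E = 264.8/4.867 = 54.4 kip·ft (hogging).
Span DE, ΣM about D with M_E applied at E: R_E^{DE}·7 = 518.7 + 54.4, so R_E^{DE} = 81.87 kip and R_D = 98.8 − 81.87 = 16.93 kip.
Span EF, ΣM about F: R_E^{EF}·7.6 = 0 + 54.4, so R_E^{EF} = 7.158 kip and R_F = 0 − 7.158 = -7.158 kip.
R_E = 81.87 + 7.158 = 89.03 kip.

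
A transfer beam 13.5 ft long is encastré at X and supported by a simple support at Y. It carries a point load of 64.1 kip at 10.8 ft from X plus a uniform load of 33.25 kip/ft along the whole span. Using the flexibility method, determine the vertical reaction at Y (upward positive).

Take the reaction at Y as the redundant and release it; the primary structure is a cantilever fixed at X.
Downward deflection at the released point Y due to the loads:
  point load 64.1 at a = 10.8: Pa²(3L − a)/(6EI) = 37009/EI
  UDL 33.25: wL⁴/(8EI) = 138050/EI
  δ_0 = 175059/EI
Flexibility coefficient — unit upward force at Y: δ_{YY} = L³/(3EI) = 820.1/EI.
The prop prevents deflection at Y: R_Y = δ_0/δ_{YY} = 175059/820.1 = 213.5 kip.

R_Y = 213.5 kip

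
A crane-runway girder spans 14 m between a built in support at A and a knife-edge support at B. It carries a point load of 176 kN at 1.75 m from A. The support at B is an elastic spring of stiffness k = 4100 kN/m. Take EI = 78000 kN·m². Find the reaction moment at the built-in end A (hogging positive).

M_A = 253.8 kN·m

Choose R_B as the redundant. The primary structure is the cantilever fixed at A.
Primary-structure tip deflection at B by superposition:
  point load 176 at a = 1.75: Pa²(3L − a)/(6EI) = 3616/EI
Tip deflection under a unit load at B: L³/(3EI) = 914.7/EI.
With EI = 78000 kN·m²: δ_0 = 0.046356 m and δ_{BB} = 0.011726 m/kN.
Compatibility — the spring shortens by R_B/k under the reaction it provides: δ_0 − R_B·δ_{BB} = R_B/k. With 1/k = 0.000244 m/kN, R_B = δ_0 / (δ_{BB} + 1/k) = 0.046356 / (0.011726 + 0.000244) = 3.873 kN.
Moment equilibrium about A: M_A = Σ(load moments about A) − R_B·L = 308 − 3.873×14 = 253.8 kN·m.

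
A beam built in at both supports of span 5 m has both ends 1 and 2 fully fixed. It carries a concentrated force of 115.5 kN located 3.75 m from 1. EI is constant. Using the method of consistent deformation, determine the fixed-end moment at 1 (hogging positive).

M_1 = 27.07 kN·m

Take the two fixed-end moments M_1, M_2 as redundants; the released structure is the simple span 12.
End rotations of the released simple span under the applied load (×1/EI):
  at 1: point load 115.5 at a = 3.75: Pab(L + b)/(6LEI) = 112.8/EI
  at 2: point load 115.5 at a = 3.75: Pab(L + a)/(6LEI) = 157.9/EI
  θ_10 = 112.8/EI,  θ_20 = 157.9/EI
Flexibility coefficients: a unit moment at one end gives L/(3EI) there and L/(6EI) at the far end, so f₁₁ = f₂₂ = 1.667/EI and f₁₂ = f₂₁ = 0.8333/EI.
Compatibility — zero rotation at each built-in end:
  1.667 M_1 + 0.8333 M_2 = 112.8
  0.8333 M_1 + 1.667 M_2 = 157.9
Solving the pair gives M_1 = 27.07 kN·m and M_2 = 81.21 kN·m (hogging).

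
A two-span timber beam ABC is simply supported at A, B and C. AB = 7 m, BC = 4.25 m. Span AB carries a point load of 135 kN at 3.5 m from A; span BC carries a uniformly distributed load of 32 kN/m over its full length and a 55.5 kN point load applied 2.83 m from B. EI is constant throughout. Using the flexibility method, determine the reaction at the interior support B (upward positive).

R_B = 211.1 kN

Insert a hinge at B; M_B is the redundant, and each span becomes simply supported.
Discontinuity in slope at B on the released structure — sum the simple-span end rotations:
  span AB: point load 135 at a = 3.5: Pab(L + a)/(6LEI) = 413.4/EI
  span BC: UDL 32: wL³/(24EI) = 102.4/EI
  span BC: point load 55.5 at a = 2.83: Pab(L + b)/(6LEI) = 49.59/EI
  relative rotation θ_0 = (413.4 + 151.9)/EI = 565.4/EI
A unit hogging moment at B produces rotation L₁/(3EI) + L₂/(3EI) = 3.75/EI.
Slope continuity at B: θ_0 = M_B·3.75/EI, so M_B = 565.4/3.75 = 150.8 kN·m (hogging).
Span AB, ΣM about A with M_B applied at B: R_B^{AB}·7 = 472.5 + 150.8, so R_B^{AB} = 89.04 kN and R_A = 135 − 89.04 = 45.96 kN.
Span BC, ΣM about C: R_B^{BC}·4.25 = 367.8 + 150.8, so R_B^{BC} = 122 kN and R_C = 191.5 − 122 = 69.48 kN.
R_B = 89.04 + 122 = 211.1 kN.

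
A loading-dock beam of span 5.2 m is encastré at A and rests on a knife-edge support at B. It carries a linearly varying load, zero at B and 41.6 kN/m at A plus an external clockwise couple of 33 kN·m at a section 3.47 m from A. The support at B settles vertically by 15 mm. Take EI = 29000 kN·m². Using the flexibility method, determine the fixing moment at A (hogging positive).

Take the reaction at B as the redundant and release it; the primary structure is a cantilever fixed at A.
Primary-structure tip deflection at B by superposition:
  triangular load, peak 41.6 at the fixed end: w₀L⁴/(30EI) = 1014/EI
  clockwise couple 33 at a = 3.47: M₀a(2L − a)/(2EI) = 396.8/EI
  δ_0 = 1411/EI
Tip deflection under a unit load at B: L³/(3EI) = 46.87/EI.
With EI = 29000 kN·m²: δ_0 = 0.048643 m and δ_{BB} = 0.001616 m/kN.
Compatibility — the beam at B must follow the support down by 0.015 m: δ_0 − R_B·δ_{BB} = 0.015, so R_B = (0.048643 − 0.015)/0.001616 = 20.82 kN.
Moment equilibrium about A: M_A = Σ(load moments about A) − R_B·L = 220.5 − 20.82×5.2 = 112.2 kN·m.

M_A = 112.2 kN·m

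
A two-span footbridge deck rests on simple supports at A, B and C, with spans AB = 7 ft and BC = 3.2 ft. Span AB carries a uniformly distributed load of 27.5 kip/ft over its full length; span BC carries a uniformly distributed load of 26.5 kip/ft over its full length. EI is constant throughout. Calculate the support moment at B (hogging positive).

Release continuity at B by inserting a hinge; the redundant is the internal moment M_B. The primary structure is two simply-supported spans AB and BC.
Discontinuity in slope at B on the released structure — sum the simple-span end rotations:
  span AB: UDL 27.5: wL³/(24EI) = 393/EI
  span BC: UDL 26.5: wL³/(24EI) = 36.18/EI
  relative rotation θ_0 = (393 + 36.18)/EI = 429.2/EI
A unit hogging moment at B produces rotation L₁/(3EI) + L₂/(3EI) = 3.4/EI.
Compatibility: M_B·(L₁+L₂)/(3EI) = θ_0, giving M_B = 126.2 kip·ft (hogging).

M_B = 126.2 kip·ft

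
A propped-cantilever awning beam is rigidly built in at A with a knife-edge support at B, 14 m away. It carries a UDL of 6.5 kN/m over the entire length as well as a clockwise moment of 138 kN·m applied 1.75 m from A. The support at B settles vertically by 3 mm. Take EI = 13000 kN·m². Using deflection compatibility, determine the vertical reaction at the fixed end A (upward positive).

R_A = 53.45 kN

Release the roller at B. Primary structure: cantilever fixed at A.
Deflection at B on the released cantilever, summing each load's contribution:
  UDL 6.5: wL⁴/(8EI) = 31213/EI
  clockwise couple 138 at a = 1.75: M₀a(2L − a)/(2EI) = 3170/EI
  δ_0 = 34383/EI
Tip deflection under a unit load at B: L³/(3EI) = 914.7/EI.
With EI = 13000 kN·m²: δ_0 = 2.6448 m and δ_{BB} = 0.070359 m/kN.
Compatibility — the beam at B must follow the support down by 0.003 m: δ_0 − R_B·δ_{BB} = 0.003, so R_B = (2.6448 − 0.003)/0.070359 = 37.55 kN.
Vertical equilibrium: R_A = ΣP − R_B = 91 − 37.55 = 53.45 kN.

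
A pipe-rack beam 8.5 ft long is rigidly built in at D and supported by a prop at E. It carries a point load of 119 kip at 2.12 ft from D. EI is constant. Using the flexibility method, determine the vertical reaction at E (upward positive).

Choose R_E as the redundant. The primary structure is the cantilever fixed at D.
Free-end deflection of the primary structure under the applied loading (downward +):
  point load 119 at a = 2.12: Pa²(3L − a)/(6EI) = 2084/EI
Tip deflection under a unit load at E: L³/(3EI) = 204.7/EI.
Compatibility at E: δ_0 − R_E·δ_{EE} = 0, so R_E = 2084/204.7 = 10.18 kip.

R_E = 10.18 kip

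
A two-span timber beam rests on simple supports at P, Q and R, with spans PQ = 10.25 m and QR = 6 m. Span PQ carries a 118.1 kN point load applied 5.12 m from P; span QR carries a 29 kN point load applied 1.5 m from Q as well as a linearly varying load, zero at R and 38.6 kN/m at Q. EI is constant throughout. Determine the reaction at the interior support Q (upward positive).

R_Q = 207.6 kN

Release continuity at Q by inserting a hinge; the redundant is the internal moment M_Q. The primary structure is two simply-supported spans PQ and QR.
Discontinuity in slope at Q on the released structure — sum the simple-span end rotations:
  span PQ: point load 118.1 at a = 5.12: Pab(L + a)/(6LEI) = 775.2/EI
  span QR: point load 29 at a = 1.5: Pab(L + b)/(6LEI) = 57.09/EI
  span QR: triangular load, peak 38.6: w₀L³/(45EI) = 185.3/EI
  relative rotation θ_0 = (775.2 + 242.4)/EI = 1018/EI
A unit hogging moment at Q produces rotation L₁/(3EI) + L₂/(3EI) = 5.417/EI.
Compatibility: M_Q·(L₁+L₂)/(3EI) = θ_0, giving M_Q = 187.9 kN·m (hogging).
Span PQ, ΣM about P with M_Q applied at Q: R_Q^{PQ}·10.25 = 604.7 + 187.9, so R_Q^{PQ} = 77.32 kN and R_P = 118.1 − 77.32 = 40.78 kN.
Span QR, ΣM about R: R_Q^{QR}·6 = 593.7 + 187.9, so R_Q^{QR} = 130.3 kN and R_R = 144.8 − 130.3 = 14.54 kN.
R_Q = 77.32 + 130.3 = 207.6 kN.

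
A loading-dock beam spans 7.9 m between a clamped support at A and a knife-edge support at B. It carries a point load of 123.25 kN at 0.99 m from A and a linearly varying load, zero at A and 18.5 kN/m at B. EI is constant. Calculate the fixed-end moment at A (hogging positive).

Choose R_B as the redundant. The primary structure is the cantilever fixed at A.
Free-end deflection of the primary structure under the applied loading (downward +):
  point load 123.25 at a = 0.99: Pa²(3L − a)/(6EI) = 457.2/EI
  triangular load, peak 18.5 at the free end: 11w₀L⁴/(120EI) = 6605/EI
  δ_0 = 7063/EI
Flexibility coefficient — unit upward force at B: δ_{BB} = L³/(3EI) = 164.3/EI.
Compatibility at B: δ_0 − R_B·δ_{BB} = 0, so R_B = 7063/164.3 = 42.97 kN.
Moment equilibrium about A: M_A = Σ(load moments about A) − R_B·L = 506.9 − 42.97×7.9 = 167.4 kN·m.

M_A = 167.4 kN·m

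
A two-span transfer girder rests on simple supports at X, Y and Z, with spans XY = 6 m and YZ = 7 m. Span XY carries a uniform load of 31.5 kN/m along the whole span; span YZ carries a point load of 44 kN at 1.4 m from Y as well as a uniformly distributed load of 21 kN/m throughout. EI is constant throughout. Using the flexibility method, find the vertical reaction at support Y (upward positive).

Take M_Y as the redundant. Released structure: two simple spans XY and YZ with a hinge at Y.
Discontinuity in slope at Y on the released structure — sum the simple-span end rotations:
  span XY: UDL 31.5: wL³/(24EI) = 283.5/EI
  span YZ: point load 44 at a = 1.4: Pab(L + b)/(6LEI) = 103.5/EI
  span YZ: UDL 21: wL³/(24EI) = 300.1/EI
  relative rotation θ_0 = (283.5 + 403.6)/EI = 687.1/EI
A unit hogging moment at Y produces rotation L₁/(3EI) + L₂/(3EI) = 4.333/EI.
Slope continuity at Y: θ_0 = M_Y·4.333/EI, so M_Y = 687.1/4.333 = 158.6 kN·m (hogging).
Span XY, ΣM about X with M_Y applied at Y: R_Y^{XY}·6 = 567 + 158.6, so R_Y^{XY} = 120.9 kN and R_X = 189 − 120.9 = 68.07 kN.
Span YZ, ΣM about Z: R_Y^{YZ}·7 = 760.9 + 158.6, so R_Y^{YZ} = 131.4 kN and R_Z = 191 − 131.4 = 59.65 kN.
R_Y = 120.9 + 131.4 = 252.3 kN.

R_Y = 252.3 kN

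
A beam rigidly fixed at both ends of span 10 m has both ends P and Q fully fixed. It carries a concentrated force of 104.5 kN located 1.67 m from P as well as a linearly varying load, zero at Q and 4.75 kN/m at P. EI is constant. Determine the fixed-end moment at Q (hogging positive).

M_Q = 40.11 kN·m

Release both end moments; the primary structure is a simply-supported span PQ with redundants M_P and M_Q.
On the primary (simply-supported) span, the end slopes from the loading are:
  at P: point load 104.5 at a = 1.67: Pab(L + b)/(6LEI) = 444.1/EI
  at Q: point load 104.5 at a = 1.67: Pab(L + a)/(6LEI) = 282.7/EI
  at P: triangular load, peak 4.75: w₀L³/(45EI) = 105.6/EI
  at Q: triangular load, peak 4.75: 7w₀L³/(360EI) = 92.36/EI
  θ_P0 = 549.7/EI,  θ_Q0 = 375.1/EI
Flexibility coefficients: a unit moment at one end gives L/(3EI) there and L/(6EI) at the far end, so f₁₁ = f₂₂ = 3.333/EI and f₁₂ = f₂₁ = 1.667/EI.
Compatibility — zero rotation at each built-in end:
  3.333 M_P + 1.667 M_Q = 549.7
  1.667 M_P + 3.333 M_Q = 375.1
Solving the pair gives M_P = 144.8 kN·m and M_Q = 40.11 kN·m (hogging).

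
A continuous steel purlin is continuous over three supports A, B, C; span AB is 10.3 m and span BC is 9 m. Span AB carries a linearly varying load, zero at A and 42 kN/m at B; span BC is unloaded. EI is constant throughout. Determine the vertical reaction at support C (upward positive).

R_C = -17.61 kN

Release continuity at B by inserting a hinge; the redundant is the internal moment M_B. The primary structure is two simply-supported spans AB and BC.
Discontinuity in slope at B on the released structure — sum the simple-span end rotations:
  span AB: triangular load, peak 42: w₀L³/(45EI) = 1020/EI
  relative rotation θ_0 = (1020 + 0)/EI = 1020/EI
A unit hogging moment at B produces rotation L₁/(3EI) + L₂/(3EI) = 6.433/EI.
Slope continuity at B: θ_0 = M_B·6.433/EI, so M_B = 1020/6.433 = 158.5 kN·m (hogging).
Span BC, ΣM about C: R_B^{BC}·9 = 0 + 158.5, so R_B^{BC} = 17.61 kN and R_C = 0 − 17.61 = -17.61 kN.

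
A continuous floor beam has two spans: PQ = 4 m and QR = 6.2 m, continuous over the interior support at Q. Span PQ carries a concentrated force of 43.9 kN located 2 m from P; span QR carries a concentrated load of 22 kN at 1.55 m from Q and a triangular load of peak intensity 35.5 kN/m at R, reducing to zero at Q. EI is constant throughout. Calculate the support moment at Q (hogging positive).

M_Q = 74.9 kN·m

Insert a hinge at Q; M_Q is the redundant, and each span becomes simply supported.
Rotations at Q on the released spans (each span's end-slope, ×1/EI):
  span PQ: point load 43.9 at a = 2: Pab(L + a)/(6LEI) = 43.9/EI
  span QR: point load 22 at a = 1.55: Pab(L + b)/(6LEI) = 46.25/EI
  span QR: triangular load, peak 35.5: 7w₀L³/(360EI) = 164.5/EI
  relative rotation θ_0 = (43.9 + 210.8)/EI = 254.7/EI
A unit hogging moment at Q produces rotation L₁/(3EI) + L₂/(3EI) = 3.4/EI.
Slope continuity at Q: θ_0 = M_Q·3.4/EI, so M_Q = 254.7/3.4 = 74.9 kN·m (hogging).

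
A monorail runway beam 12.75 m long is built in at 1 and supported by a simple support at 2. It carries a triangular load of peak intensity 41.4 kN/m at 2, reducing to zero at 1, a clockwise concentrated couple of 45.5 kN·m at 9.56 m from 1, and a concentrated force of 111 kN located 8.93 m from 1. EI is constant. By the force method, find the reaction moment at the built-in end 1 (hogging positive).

M_1 = 567.1 kN·m

Choose R_2 as the redundant. The primary structure is the cantilever fixed at 1.
Free-end deflection of the primary structure under the applied loading (downward +):
  triangular load, peak 41.4 at the free end: 11w₀L⁴/(120EI) = 100289/EI
  clockwise couple 45.5 at a = 9.56: M₀a(2L − a)/(2EI) = 3467/EI
  point load 111 at a = 8.93: Pa²(3L − a)/(6EI) = 43255/EI
  δ_0 = 147011/EI
Flexibility coefficient — unit upward force at 2: δ_{22} = L³/(3EI) = 690.9/EI.
Compatibility at 2: δ_0 − R_2·δ_{22} = 0, so R_2 = 147011/690.9 = 212.8 kN.
Moment equilibrium about 1: M_1 = Σ(load moments about 1) − R_2·L = 3280 − 212.8×12.75 = 567.1 kN·m.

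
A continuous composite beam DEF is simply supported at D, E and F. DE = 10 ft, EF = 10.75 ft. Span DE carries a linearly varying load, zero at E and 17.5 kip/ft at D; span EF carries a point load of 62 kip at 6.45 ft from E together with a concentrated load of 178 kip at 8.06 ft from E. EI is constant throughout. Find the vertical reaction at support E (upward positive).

R_E = 141.6 kip

Take M_E as the redundant. Released structure: two simple spans DE and EF with a hinge at E.
Discontinuity in slope at E on the released structure — sum the simple-span end rotations:
  span DE: triangular load, peak 17.5: 7w₀L³/(360EI) = 340.3/EI
  span EF: point load 62 at a = 6.45: Pab(L + b)/(6LEI) = 401.2/EI
  span EF: point load 178 at a = 8.06: Pab(L + b)/(6LEI) = 804.2/EI
  relative rotation θ_0 = (340.3 + 1205)/EI = 1546/EI
A unit hogging moment at E produces rotation L₁/(3EI) + L₂/(3EI) = 6.917/EI.
Compatibility: M_E·(L₁+L₂)/(3EI) = θ_0, giving M_E = 223.5 kip·ft (hogging).
Span DE, ΣM about D with M_E applied at E: R_E^{DE}·10 = 291.7 + 223.5, so R_E^{DE} = 51.51 kip and R_D = 87.5 − 51.51 = 35.99 kip.
Span EF, ΣM about F: R_E^{EF}·10.75 = 745.4 + 223.5, so R_E^{EF} = 90.13 kip and R_F = 240 − 90.13 = 149.9 kip.
R_E = 51.51 + 90.13 = 141.6 kip.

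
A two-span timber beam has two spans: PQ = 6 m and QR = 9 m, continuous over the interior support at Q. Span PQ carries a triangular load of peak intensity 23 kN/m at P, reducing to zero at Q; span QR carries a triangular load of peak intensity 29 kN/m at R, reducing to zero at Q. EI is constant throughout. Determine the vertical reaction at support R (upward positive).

Release continuity at Q by inserting a hinge; the redundant is the internal moment M_Q. The primary structure is two simply-supported spans PQ and QR.
Discontinuity in slope at Q on the released structure — sum the simple-span end rotations:
  span PQ: triangular load, peak 23: 7w₀L³/(360EI) = 96.6/EI
  span QR: triangular load, peak 29: 7w₀L³/(360EI) = 411.1/EI
  relative rotation θ_0 = (96.6 + 411.1)/EI = 507.7/EI
A unit hogging moment at Q produces rotation L₁/(3EI) + L₂/(3EI) = 5/EI.
Slope continuity at Q: θ_0 = M_Q·5/EI, so M_Q = 507.7/5 = 101.5 kN·m (hogging).
Span QR, ΣM about R: R_Q^{QR}·9 = 391.5 + 101.5, so R_Q^{QR} = 54.78 kN and R_R = 130.5 − 54.78 = 75.72 kN.

R_R = 75.72 kN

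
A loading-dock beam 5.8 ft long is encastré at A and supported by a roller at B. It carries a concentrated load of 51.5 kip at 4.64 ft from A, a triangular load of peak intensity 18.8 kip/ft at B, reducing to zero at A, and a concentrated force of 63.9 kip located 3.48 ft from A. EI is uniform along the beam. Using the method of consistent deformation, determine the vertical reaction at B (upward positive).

Release the roller at B. Primary structure: cantilever fixed at A.
Free-end deflection of the primary structure under the applied loading (downward +):
  point load 51.5 at a = 4.64: Pa²(3L − a)/(6EI) = 2358/EI
  triangular load, peak 18.8 at the free end: 11w₀L⁴/(120EI) = 1950/EI
  point load 63.9 at a = 3.48: Pa²(3L − a)/(6EI) = 1795/EI
  δ_0 = 6104/EI
Tip deflection under a unit load at B: L³/(3EI) = 65.04/EI.
The prop prevents deflection at B: R_B = δ_0/δ_{BB} = 6104/65.04 = 93.85 kip.

R_B = 93.85 kip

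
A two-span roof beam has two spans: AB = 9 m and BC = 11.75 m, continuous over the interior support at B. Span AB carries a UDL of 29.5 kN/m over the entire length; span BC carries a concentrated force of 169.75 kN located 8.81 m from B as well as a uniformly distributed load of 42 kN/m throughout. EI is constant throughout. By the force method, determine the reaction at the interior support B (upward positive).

Take M_B as the redundant. Released structure: two simple spans AB and BC with a hinge at B.
Rotations at B on the released spans (each span's end-slope, ×1/EI):
  span AB: UDL 29.5: wL³/(24EI) = 896.1/EI
  span BC: point load 169.75 at a = 8.81: Pab(L + b)/(6LEI) = 916.1/EI
  span BC: UDL 42: wL³/(24EI) = 2839/EI
  relative rotation θ_0 = (896.1 + 3755)/EI = 4651/EI
A unit hogging moment at B produces rotation L₁/(3EI) + L₂/(3EI) = 6.917/EI.
Slope continuity at B: θ_0 = M_B·6.917/EI, so M_B = 4651/6.917 = 672.5 kN·m (hogging).
Span AB, ΣM about A with M_B applied at B: R_B^{AB}·9 = 1195 + 672.5, so R_B^{AB} = 207.5 kN and R_A = 265.5 − 207.5 = 58.03 kN.
Span BC, ΣM about C: R_B^{BC}·11.75 = 3398 + 672.5, so R_B^{BC} = 346.5 kN and R_C = 663.2 − 346.5 = 316.8 kN.
R_B = 207.5 + 346.5 = 553.9 kN.

R_B = 553.9 kN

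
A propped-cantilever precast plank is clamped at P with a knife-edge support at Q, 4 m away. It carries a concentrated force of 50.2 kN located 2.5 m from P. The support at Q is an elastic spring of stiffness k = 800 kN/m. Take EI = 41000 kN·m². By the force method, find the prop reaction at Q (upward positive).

Remove the prop at Q; the released (primary) structure is a cantilever built in at P.
Downward deflection at the released point Q due to the loads:
  point load 50.2 at a = 2.5: Pa²(3L − a)/(6EI) = 496.8/EI
Flexibility coefficient — unit upward force at Q: δ_{QQ} = L³/(3EI) = 21.33/EI.
With EI = 41000 kN·m²: δ_0 = 0.012116 m and δ_{QQ} = 0.00052 m/kN.
Compatibility — the spring shortens by R_Q/k under the reaction it provides: δ_0 − R_Q·δ_{QQ} = R_Q/k. With 1/k = 0.00125 m/kN, R_Q = δ_0 / (δ_{QQ} + 1/k) = 0.012116 / (0.00052 + 0.00125) = 6.844 kN.

R_Q = 6.844 kN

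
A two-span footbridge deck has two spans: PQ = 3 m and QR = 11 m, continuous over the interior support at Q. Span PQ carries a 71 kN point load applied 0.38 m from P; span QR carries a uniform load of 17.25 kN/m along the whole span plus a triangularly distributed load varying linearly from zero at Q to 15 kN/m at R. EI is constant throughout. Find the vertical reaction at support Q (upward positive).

R_Q = 254.8 kN

Release continuity at Q by inserting a hinge; the redundant is the internal moment M_Q. The primary structure is two simply-supported spans PQ and QR.
End slopes at the hinge Q, treating each span as simply supported:
  span PQ: point load 71 at a = 0.38: Pab(L + a)/(6LEI) = 13.27/EI
  span QR: UDL 17.25: wL³/(24EI) = 956.7/EI
  span QR: triangular load, peak 15: 7w₀L³/(360EI) = 388.2/EI
  relative rotation θ_0 = (13.27 + 1345)/EI = 1358/EI
A unit hogging moment at Q produces rotation L₁/(3EI) + L₂/(3EI) = 4.667/EI.
Slope continuity at Q: θ_0 = M_Q·4.667/EI, so M_Q = 1358/4.667 = 291 kN·m (hogging).
Span PQ, ΣM about P with M_Q applied at Q: R_Q^{PQ}·3 = 26.98 + 291, so R_Q^{PQ} = 106 kN and R_P = 71 − 106 = -35 kN.
Span QR, ΣM about R: R_Q^{QR}·11 = 1346 + 291, so R_Q^{QR} = 148.8 kN and R_R = 272.2 − 148.8 = 123.4 kN.
R_Q = 106 + 148.8 = 254.8 kN.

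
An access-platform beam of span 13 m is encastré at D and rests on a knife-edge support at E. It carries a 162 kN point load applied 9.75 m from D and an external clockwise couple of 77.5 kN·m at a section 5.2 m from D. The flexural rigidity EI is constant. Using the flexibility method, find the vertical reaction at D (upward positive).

R_D = 53.76 kN

Choose R_E as the redundant. The primary structure is the cantilever fixed at D.
Deflection at E on the released cantilever, summing each load's contribution:
  point load 162 at a = 9.75: Pa²(3L − a)/(6EI) = 75076/EI
  clockwise couple 77.5 at a = 5.2: M₀a(2L − a)/(2EI) = 4191/EI
  δ_0 = 79267/EI
Tip deflection under a unit load at E: L³/(3EI) = 732.3/EI.
Compatibility at E: δ_0 − R_E·δ_{EE} = 0, so R_E = 79267/732.3 = 108.2 kN.
Vertical equilibrium: R_D = ΣP − R_E = 162 − 108.2 = 53.76 kN.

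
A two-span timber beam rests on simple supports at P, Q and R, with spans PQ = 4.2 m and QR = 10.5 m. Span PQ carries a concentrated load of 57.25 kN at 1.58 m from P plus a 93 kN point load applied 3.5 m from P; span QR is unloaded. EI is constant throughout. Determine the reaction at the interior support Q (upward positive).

R_Q = 107.5 kN

Insert a hinge at Q; M_Q is the redundant, and each span becomes simply supported.
Discontinuity in slope at Q on the released structure — sum the simple-span end rotations:
  span PQ: point load 57.25 at a = 1.58: Pab(L + a)/(6LEI) = 54.36/EI
  span PQ: point load 93 at a = 3.5: Pab(L + a)/(6LEI) = 69.62/EI
  relative rotation θ_0 = (124 + 0)/EI = 124/EI
A unit hogging moment at Q produces rotation L₁/(3EI) + L₂/(3EI) = 4.9/EI.
Slope continuity at Q: θ_0 = M_Q·4.9/EI, so M_Q = 124/4.9 = 25.3 kN·m (hogging).
Span PQ, ΣM about P with M_Q applied at Q: R_Q^{PQ}·4.2 = 416 + 25.3, so R_Q^{PQ} = 105.1 kN and R_P = 150.2 − 105.1 = 45.19 kN.
Span QR, ΣM about R: R_Q^{QR}·10.5 = 0 + 25.3, so R_Q^{QR} = 2.41 kN and R_R = 0 − 2.41 = -2.41 kN.
R_Q = 105.1 + 2.41 = 107.5 kN.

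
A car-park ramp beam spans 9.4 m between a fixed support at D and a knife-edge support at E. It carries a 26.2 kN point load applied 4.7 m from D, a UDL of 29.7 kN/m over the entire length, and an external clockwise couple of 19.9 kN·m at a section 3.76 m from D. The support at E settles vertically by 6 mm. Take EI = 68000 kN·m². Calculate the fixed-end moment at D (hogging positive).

Choose R_E as the redundant. The primary structure is the cantilever fixed at D.
Primary-structure tip deflection at E by superposition:
  point load 26.2 at a = 4.7: Pa²(3L − a)/(6EI) = 2267/EI
  UDL 29.7: wL⁴/(8EI) = 28985/EI
  clockwise couple 19.9 at a = 3.76: M₀a(2L − a)/(2EI) = 562.7/EI
  δ_0 = 31815/EI
Flexibility coefficient — unit upward force at E: δ_{EE} = L³/(3EI) = 276.9/EI.
With EI = 68000 kN·m²: δ_0 = 0.46786 m and δ_{EE} = 0.004071 m/kN.
Compatibility — the beam at E must follow the support down by 0.006 m: δ_0 − R_E·δ_{EE} = 0.006, so R_E = (0.46786 − 0.006)/0.004071 = 113.4 kN.
Moment equilibrium about D: M_D = Σ(load moments about D) − R_E·L = 1455 − 113.4×9.4 = 388.9 kN·m.

M_D = 388.9 kN·m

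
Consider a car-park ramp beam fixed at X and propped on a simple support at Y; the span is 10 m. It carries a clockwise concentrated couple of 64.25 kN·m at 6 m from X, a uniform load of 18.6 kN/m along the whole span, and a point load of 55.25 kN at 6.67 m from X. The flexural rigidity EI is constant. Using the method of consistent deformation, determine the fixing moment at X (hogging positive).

M_X = 297.6 kN·m

Remove the prop at Y; the released (primary) structure is a cantilever built in at X.
Downward deflection at the released point Y due to the loads:
  clockwise couple 64.25 at a = 6: M₀a(2L − a)/(2EI) = 2698/EI
  UDL 18.6: wL⁴/(8EI) = 23250/EI
  point load 55.25 at a = 6.67: Pa²(3L − a)/(6EI) = 9558/EI
  δ_0 = 35506/EI
Tip deflection under a unit load at Y: L³/(3EI) = 333.3/EI.
The prop prevents deflection at Y: R_Y = δ_0/δ_{YY} = 35506/333.3 = 106.5 kN.
Moment equilibrium about X: M_X = Σ(load moments about X) − R_Y·L = 1363 − 106.5×10 = 297.6 kN·m.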